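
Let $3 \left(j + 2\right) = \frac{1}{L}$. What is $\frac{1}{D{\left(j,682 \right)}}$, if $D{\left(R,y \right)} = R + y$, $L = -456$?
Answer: $\frac{1368}{930239} \approx 0.0014706$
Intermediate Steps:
$j = - \frac{2737}{1368}$ ($j = -2 + \frac{1}{3 \left(-456\right)} = -2 + \frac{1}{3} \left(- \frac{1}{456}\right) = -2 - \frac{1}{1368} = - \frac{2737}{1368} \approx -2.0007$)
$\frac{1}{D{\left(j,682 \right)}} = \frac{1}{- \frac{2737}{1368} + 682} = \frac{1}{\frac{930239}{1368}} = \frac{1368}{930239}$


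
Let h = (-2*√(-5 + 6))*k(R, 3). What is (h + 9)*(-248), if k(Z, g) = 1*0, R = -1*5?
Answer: -2232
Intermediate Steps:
R = -5
k(Z, g) = 0
h = 0 (h = -2*√(-5 + 6)*0 = -2*√1*0 = -2*1*0 = -2*0 = 0)
(h + 9)*(-248) = (0 + 9)*(-248) = 9*(-248) = -2232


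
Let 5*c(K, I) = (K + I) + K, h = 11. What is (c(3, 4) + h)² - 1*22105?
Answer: -21936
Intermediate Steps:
c(K, I) = I/5 + 2*K/5 (c(K, I) = ((K + I) + K)/5 = ((I + K) + K)/5 = (I + 2*K)/5 = I/5 + 2*K/5)
(c(3, 4) + h)² - 1*22105 = (((⅕)*4 + (⅖)*3) + 11)² - 1*22105 = ((⅘ + 6/5) + 11)² - 22105 = (2 + 11)² - 22105 = 13² - 22105 = 169 - 22105 = -21936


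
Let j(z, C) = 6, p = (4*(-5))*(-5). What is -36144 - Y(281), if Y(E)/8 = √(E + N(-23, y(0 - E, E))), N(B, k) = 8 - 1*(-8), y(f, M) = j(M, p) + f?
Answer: -36144 - 24*√33 ≈ -36282.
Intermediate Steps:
p = 100 (p = -20*(-5) = 100)
y(f, M) = 6 + f
N(B, k) = 16 (N(B, k) = 8 + 8 = 16)
Y(E) = 8*√(16 + E) (Y(E) = 8*√(E + 16) = 8*√(16 + E))
-36144 - Y(281) = -36144 - 8*√(16 + 281) = -36144 - 8*√297 = -36144 - 8*3*√33 = -36144 - 24*√33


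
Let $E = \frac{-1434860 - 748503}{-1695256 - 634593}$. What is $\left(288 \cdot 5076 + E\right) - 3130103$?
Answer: $- \frac{3886686866172}{2329849} \approx -1.6682 \cdot 10^{6}$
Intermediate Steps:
$E = \frac{2183363}{2329849}$ ($E = - \frac{2183363}{-2329849} = \left(-2183363\right) \left(- \frac{1}{2329849}\right) = \frac{2183363}{2329849} \approx 0.93713$)
$\left(288 \cdot 5076 + E\right) - 3130103 = \left(288 \cdot 5076 + \frac{2183363}{2329849}\right) - 3130103 = \left(1461888 + \frac{2183363}{2329849}\right) - 3130103 = \frac{3405980478275}{2329849} - 3130103 = - \frac{3886686866172}{2329849}$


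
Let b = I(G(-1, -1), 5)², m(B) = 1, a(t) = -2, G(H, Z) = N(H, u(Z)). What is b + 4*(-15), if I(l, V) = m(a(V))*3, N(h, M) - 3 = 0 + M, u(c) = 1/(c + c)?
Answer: -51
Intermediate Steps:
u(c) = 1/(2*c)
N(h, M) = 3 + M (N(h, M) = 3 + (0 + M) = 3 + M)
G(H, Z) = 3 + 1/(2*Z)
I(l, V) = 3 (I(l, V) = 1*3 = 3)
b = 9 (b = 3² = 9)
b + 4*(-15) = 9 + 4*(-15) = 9 - 60 = -51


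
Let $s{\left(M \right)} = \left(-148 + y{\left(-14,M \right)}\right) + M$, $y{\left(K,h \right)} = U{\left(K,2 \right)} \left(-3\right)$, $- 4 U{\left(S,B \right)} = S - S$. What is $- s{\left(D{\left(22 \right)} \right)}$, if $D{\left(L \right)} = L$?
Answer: $126$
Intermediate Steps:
$U{\left(S,B \right)} = 0$ ($U{\left(S,B \right)} = - \frac{S - S}{4} = \left(- \frac{1}{4}\right) 0 = 0$)
$y{\left(K,h \right)} = 0$ ($y{\left(K,h \right)} = 0 \left(-3\right) = 0$)
$s{\left(M \right)} = -148 + M$ ($s{\left(M \right)} = \left(-148 + 0\right) + M = -148 + M$)
$- s{\left(D{\left(22 \right)} \right)} = - (-148 + 22) = \left(-1\right) \left(-126\right) = 126$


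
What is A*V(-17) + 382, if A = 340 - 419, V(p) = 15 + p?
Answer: 540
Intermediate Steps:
A = -79
A*V(-17) + 382 = -79*(15 - 17) + 382 = -79*(-2) + 382 = 158 + 382 = 540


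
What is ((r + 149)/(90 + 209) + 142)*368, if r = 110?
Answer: 683472/13 ≈ 52575.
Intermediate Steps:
((r + 149)/(90 + 209) + 142)*368 = ((110 + 149)/(90 + 209) + 142)*368 = (259/299 + 142)*368 = (42717/299)*368 = 683472/13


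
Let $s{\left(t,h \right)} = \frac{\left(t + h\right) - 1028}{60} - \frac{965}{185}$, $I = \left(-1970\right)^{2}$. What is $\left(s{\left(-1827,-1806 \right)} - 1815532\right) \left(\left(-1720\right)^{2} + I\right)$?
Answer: $- \frac{1378346383056305}{111} \approx -1.2418 \cdot 10^{13}$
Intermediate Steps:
$I = 3880900$
$s{\left(t,h \right)} = - \frac{12404}{555} + \frac{h}{60} + \frac{t}{60}$ ($s{\left(t,h \right)} = \left(\left(h + t\right) - 1028\right) \frac{1}{60} - \frac{193}{37} = \left(-1028 + h + t\right) \frac{1}{60} - \frac{193}{37} = \left(- \frac{257}{15} + \frac{h}{60} + \frac{t}{60}\right) - \frac{193}{37} = - \frac{12404}{555} + \frac{h}{60} + \frac{t}{60}$)
$\left(s{\left(-1827,-1806 \right)} - 1815532\right) \left(\left(-1720\right)^{2} + I\right) = \left(\left(- \frac{12404}{555} + \frac{1}{60} \left(-1806\right) + \frac{1}{60} \left(-1827\right)\right) - 1815532\right) \left(\left(-1720\right)^{2} + 3880900\right) = \left(\left(- \frac{12404}{555} - \frac{301}{10} - \frac{609}{20}\right) - 1815532\right) \left(2958400 + 3880900\right) = \left(- \frac{184037}{2220} - 1815532\right) 6839300 = \left(- \frac{4030665077}{2220}\right) 6839300 = - \frac{1378346383056305}{111}$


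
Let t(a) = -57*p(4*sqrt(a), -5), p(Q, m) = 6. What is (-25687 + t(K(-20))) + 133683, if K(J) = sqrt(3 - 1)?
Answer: 107654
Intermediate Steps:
K(J) = sqrt(2)
t(a) = -342 (t(a) = -57*6 = -342)
(-25687 + t(K(-20))) + 133683 = (-25687 - 342) + 133683 = -26029 + 133683 = 107654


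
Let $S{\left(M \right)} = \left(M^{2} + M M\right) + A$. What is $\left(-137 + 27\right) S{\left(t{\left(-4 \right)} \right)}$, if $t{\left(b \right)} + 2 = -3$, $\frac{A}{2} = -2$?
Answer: $-5060$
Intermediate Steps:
$A = -4$ ($A = 2 \left(-2\right) = -4$)
$t{\left(b \right)} = -5$ ($t{\left(b \right)} = -2 - 3 = -5$)
$S{\left(M \right)} = -4 + 2 M^{2}$ ($S{\left(M \right)} = \left(M^{2} + M M\right) - 4 = \left(M^{2} + M^{2}\right) - 4 = 2 M^{2} - 4 = -4 + 2 M^{2}$)
$\left(-137 + 27\right) S{\left(t{\left(-4 \right)} \right)} = \left(-137 + 27\right) \left(-4 + 2 \left(-5\right)^{2}\right) = - 110 \left(-4 + 2 \cdot 25\right) = - 110 \left(-4 + 50\right) = \left(-110\right) 46 = -5060$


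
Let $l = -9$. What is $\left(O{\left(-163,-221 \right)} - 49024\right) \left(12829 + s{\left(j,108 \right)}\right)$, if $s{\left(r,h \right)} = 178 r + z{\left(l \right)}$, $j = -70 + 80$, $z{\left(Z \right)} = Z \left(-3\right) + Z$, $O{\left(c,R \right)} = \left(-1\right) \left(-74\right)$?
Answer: $-715991650$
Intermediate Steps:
$O{\left(c,R \right)} = 74$
$z{\left(Z \right)} = - 2 Z$ ($z{\left(Z \right)} = - 3 Z + Z = - 2 Z$)
$j = 10$
$s{\left(r,h \right)} = 18 + 178 r$ ($s{\left(r,h \right)} = 178 r - -18 = 178 r + 18 = 18 + 178 r$)
$\left(O{\left(-163,-221 \right)} - 49024\right) \left(12829 + s{\left(j,108 \right)}\right) = \left(74 - 49024\right) \left(12829 + \left(18 + 178 \cdot 10\right)\right) = - 48950 \left(12829 + \left(18 + 1780\right)\right) = - 48950 \left(12829 + 1798\right) = \left(-48950\right) 14627 = -715991650$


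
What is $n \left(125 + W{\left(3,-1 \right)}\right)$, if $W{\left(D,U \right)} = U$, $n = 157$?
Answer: $19468$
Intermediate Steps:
$n \left(125 + W{\left(3,-1 \right)}\right) = 157 \left(125 - 1\right) = 157 \cdot 124 = 19468$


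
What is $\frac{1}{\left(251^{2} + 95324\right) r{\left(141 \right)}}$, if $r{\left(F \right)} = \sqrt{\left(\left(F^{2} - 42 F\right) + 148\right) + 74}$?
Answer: $\frac{\sqrt{14181}}{2245206825} \approx 5.3039 \cdot 10^{-8}$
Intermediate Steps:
$r{\left(F \right)} = \sqrt{222 + F^{2} - 42 F}$ ($r{\left(F \right)} = \sqrt{\left(148 + F^{2} - 42 F\right) + 74} = \sqrt{222 + F^{2} - 42 F}$)
$\frac{1}{\left(251^{2} + 95324\right) r{\left(141 \right)}} = \frac{1}{\left(251^{2} + 95324\right) \sqrt{222 + 141^{2} - 5922}} = \frac{1}{\left(63001 + 95324\right) \sqrt{222 + 19881 - 5922}} = \frac{1}{158325 \sqrt{14181}} = \frac{\frac{1}{14181} \sqrt{14181}}{158325} = \frac{\sqrt{14181}}{2245206825}$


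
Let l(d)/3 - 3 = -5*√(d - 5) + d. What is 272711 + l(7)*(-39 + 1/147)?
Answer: 13305519/49 + 28660*√2/49 ≈ 2.7237e+5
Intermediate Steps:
l(d) = 9 - 15*√(-5 + d) + 3*d (l(d) = 9 + 3*(-5*√(d - 5) + d) = 9 + 3*(-5*√(-5 + d) + d) = 9 + 3*(d - 5*√(-5 + d)) = 9 + (-15*√(-5 + d) + 3*d) = 9 - 15*√(-5 + d) + 3*d)
272711 + l(7)*(-39 + 1/147) = 272711 + (9 - 15*√(-5 + 7) + 3*7)*(-39 + 1/147) = 272711 + (9 - 15*√2 + 21)*(-39 + 1/147) = 272711 + (30 - 15*√2)*(-5732/147) = 272711 + (-57320/49 + 28660*√2/49) = 13305519/49 + 28660*√2/49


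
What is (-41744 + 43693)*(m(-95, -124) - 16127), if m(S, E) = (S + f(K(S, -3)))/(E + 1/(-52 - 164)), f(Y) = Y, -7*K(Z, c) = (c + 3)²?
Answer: -168370670015/5357 ≈ -3.1430e+7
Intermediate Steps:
K(Z, c) = -(3 + c)²/7 (K(Z, c) = -(c + 3)²/7 = -(3 + c)²/7)
m(S, E) = S/(-1/216 + E) (m(S, E) = (S - (3 - 3)²/7)/(E + 1/(-52 - 164)) = (S - ⅐*0²)/(E + 1/(-216)) = (S - ⅐*0)/(E - 1/216) = (S + 0)/(-1/216 + E) = S/(-1/216 + E))
(-41744 + 43693)*(m(-95, -124) - 16127) = (-41744 + 43693)*(216*(-95)/(-1 + 216*(-124)) - 16127) = 1949*(216*(-95)/(-1 - 26784) - 16127) = 1949*(216*(-95)/(-26785) - 16127) = 1949*(216*(-95)*(-1/26785) - 16127) = 1949*(4104/5357 - 16127) = 1949*(-86388235/5357) = -168370670015/5357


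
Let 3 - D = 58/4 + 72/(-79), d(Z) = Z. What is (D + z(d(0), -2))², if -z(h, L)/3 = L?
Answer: 525625/24964 ≈ 21.055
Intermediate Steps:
z(h, L) = -3*L
D = -1673/158 (D = 3 - (58/4 + 72/(-79)) = 3 - (58*(¼) + 72*(-1/79)) = 3 - (29/2 - 72/79) = 3 - 1*2147/158 = 3 - 2147/158 = -1673/158 ≈ -10.589)
(D + z(d(0), -2))² = (-1673/158 - 3*(-2))² = (-1673/158 + 6)² = (-725/158)² = 525625/24964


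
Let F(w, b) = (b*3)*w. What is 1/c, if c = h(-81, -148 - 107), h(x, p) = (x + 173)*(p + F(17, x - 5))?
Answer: -1/426972 ≈ -2.3421e-6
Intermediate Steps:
F(w, b) = 3*b*w (F(w, b) = (3*b)*w = 3*b*w)
h(x, p) = (173 + x)*(-255 + p + 51*x) (h(x, p) = (x + 173)*(p + 3*(x - 5)*17) = (173 + x)*(p + 3*(-5 + x)*17) = (173 + x)*(p + (-255 + 51*x)) = (173 + x)*(-255 + p + 51*x))
c = -426972 (c = -44115 + 51*(-81)² + 173*(-148 - 107) + 8568*(-81) + (-148 - 107)*(-81) = -44115 + 51*6561 + 173*(-255) - 694008 - 255*(-81) = -44115 + 334611 - 44115 - 694008 + 20655 = -426972)
1/c = 1/(-426972) = -1/426972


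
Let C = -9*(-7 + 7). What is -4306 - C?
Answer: -4306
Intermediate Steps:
C = 0 (C = -9*0 = 0)
-4306 - C = -4306 - 1*0 = -4306 + 0 = -4306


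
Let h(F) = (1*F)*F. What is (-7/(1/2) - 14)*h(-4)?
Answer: -448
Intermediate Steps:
h(F) = F**2 (h(F) = F*F = F**2)
(-7/(1/2) - 14)*h(-4) = (-7/(1/2) - 14)*(-4)**2 = (-7/1/2 - 14)*16 = (-7*2 - 14)*16 = (-14 - 14)*16 = -28*16 = -448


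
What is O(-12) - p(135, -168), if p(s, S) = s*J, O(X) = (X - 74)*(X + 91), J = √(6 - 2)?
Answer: -7064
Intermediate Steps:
J = 2 (J = √4 = 2)
O(X) = (-74 + X)*(91 + X)
p(s, S) = 2*s (p(s, S) = s*2 = 2*s)
O(-12) - p(135, -168) = (-6734 + (-12)² + 17*(-12)) - 2*135 = (-6734 + 144 - 204) - 1*270 = -6794 - 270 = -7064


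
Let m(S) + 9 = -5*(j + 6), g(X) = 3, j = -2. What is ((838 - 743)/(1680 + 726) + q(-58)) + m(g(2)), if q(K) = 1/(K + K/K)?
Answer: -1324703/45714 ≈ -28.978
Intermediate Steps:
q(K) = 1/(1 + K) (q(K) = 1/(K + 1) = 1/(1 + K))
m(S) = -29 (m(S) = -9 - 5*(-2 + 6) = -9 - 5*4 = -9 - 20 = -29)
((838 - 743)/(1680 + 726) + q(-58)) + m(g(2)) = ((838 - 743)/(1680 + 726) + 1/(1 - 58)) - 29 = (95/2406 + 1/(-57)) - 29 = (95*(1/2406) - 1/57) - 29 = (95/2406 - 1/57) - 29 = 1003/45714 - 29 = -1324703/45714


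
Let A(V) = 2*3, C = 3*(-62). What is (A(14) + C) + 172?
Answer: -8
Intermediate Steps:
C = -186
A(V) = 6
(A(14) + C) + 172 = (6 - 186) + 172 = -180 + 172 = -8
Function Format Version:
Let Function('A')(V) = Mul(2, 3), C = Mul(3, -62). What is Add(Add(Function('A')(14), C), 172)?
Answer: -8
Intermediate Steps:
C = -186
Function('A')(V) = 6
Add(Add(Function('A')(14), C), 172) = Add(Add(6, -186), 172) = Add(-180, 172) = -8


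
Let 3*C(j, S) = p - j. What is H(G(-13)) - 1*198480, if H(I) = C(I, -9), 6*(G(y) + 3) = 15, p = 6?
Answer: -1190867/6 ≈ -1.9848e+5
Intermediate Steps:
C(j, S) = 2 - j/3 (C(j, S) = (6 - j)/3 = 2 - j/3)
G(y) = -½ (G(y) = -3 + (⅙)*15 = -3 + 5/2 = -½)
H(I) = 2 - I/3
H(G(-13)) - 1*198480 = (2 - ⅓*(-½)) - 1*198480 = (2 + ⅙) - 198480 = 13/6 - 198480 = -1190867/6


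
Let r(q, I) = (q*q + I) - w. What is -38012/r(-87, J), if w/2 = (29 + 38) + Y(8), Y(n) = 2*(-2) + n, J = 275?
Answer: -19006/3851 ≈ -4.9353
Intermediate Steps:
Y(n) = -4 + n
w = 142 (w = 2*((29 + 38) + (-4 + 8)) = 2*(67 + 4) = 2*71 = 142)
r(q, I) = -142 + I + q² (r(q, I) = (q*q + I) - 1*142 = (q² + I) - 142 = (I + q²) - 142 = -142 + I + q²)
-38012/r(-87, J) = -38012/(-142 + 275 + (-87)²) = -38012/(-142 + 275 + 7569) = -38012/7702 = -38012*1/7702 = -19006/3851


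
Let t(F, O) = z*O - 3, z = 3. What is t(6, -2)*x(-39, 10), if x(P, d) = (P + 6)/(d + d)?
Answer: 297/20 ≈ 14.850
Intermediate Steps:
t(F, O) = -3 + 3*O (t(F, O) = 3*O - 3 = -3 + 3*O)
x(P, d) = (6 + P)/(2*d) (x(P, d) = (6 + P)/((2*d)) = (6 + P)*(1/(2*d)) = (6 + P)/(2*d))
t(6, -2)*x(-39, 10) = (-3 + 3*(-2))*((½)*(6 - 39)/10) = (-3 - 6)*((½)*(⅒)*(-33)) = -9*(-33/20) = 297/20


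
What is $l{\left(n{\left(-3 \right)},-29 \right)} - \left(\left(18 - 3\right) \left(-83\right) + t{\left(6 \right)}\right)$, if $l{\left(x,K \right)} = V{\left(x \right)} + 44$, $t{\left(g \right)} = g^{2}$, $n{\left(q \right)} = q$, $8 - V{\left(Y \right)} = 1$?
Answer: $1260$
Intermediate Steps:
$V{\left(Y \right)} = 7$ ($V{\left(Y \right)} = 8 - 1 = 7$)
$l{\left(x,K \right)} = 51$ ($l{\left(x,K \right)} = 7 + 44 = 51$)
$l{\left(n{\left(-3 \right)},-29 \right)} - \left(\left(18 - 3\right) \left(-83\right) + t{\left(6 \right)}\right) = 51 - \left(\left(18 - 3\right) \left(-83\right) + 6^{2}\right) = 51 - \left(\left(18 - 3\right) \left(-83\right) + 36\right) = 51 - \left(15 \left(-83\right) + 36\right) = 51 - \left(-1245 + 36\right) = 51 - -1209 = 51 + 1209 = 1260$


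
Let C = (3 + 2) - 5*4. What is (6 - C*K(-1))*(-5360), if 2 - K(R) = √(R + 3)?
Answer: -192960 + 80400*√2 ≈ -79257.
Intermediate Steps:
K(R) = 2 - √(3 + R) (K(R) = 2 - √(R + 3) = 2 - √(3 + R))
C = -15 (C = 5 - 20 = -15)
(6 - C*K(-1))*(-5360) = (6 - (-15)*(2 - √(3 - 1)))*(-5360) = (6 - (-15)*(2 - √2))*(-5360) = (6 - (-30 + 15*√2))*(-5360) = (6 + (30 - 15*√2))*(-5360) = (36 - 15*√2)*(-5360) = -192960 + 80400*√2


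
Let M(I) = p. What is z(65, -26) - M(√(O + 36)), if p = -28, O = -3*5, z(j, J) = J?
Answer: 2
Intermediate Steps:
O = -15
M(I) = -28
z(65, -26) - M(√(O + 36)) = -26 - 1*(-28) = -26 + 28 = 2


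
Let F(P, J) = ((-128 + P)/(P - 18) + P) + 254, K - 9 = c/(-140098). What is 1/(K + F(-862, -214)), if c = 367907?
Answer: -560392/336515995 ≈ -0.0016653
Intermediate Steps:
K = 892975/140098 (K = 9 + 367907/(-140098) = 9 + 367907*(-1/140098) = 9 - 367907/140098 = 892975/140098 ≈ 6.3739)
F(P, J) = 254 + P + (-128 + P)/(-18 + P) (F(P, J) = ((-128 + P)/(-18 + P) + P) + 254 = (P + (-128 + P)/(-18 + P)) + 254 = 254 + P + (-128 + P)/(-18 + P))
1/(K + F(-862, -214)) = 1/(892975/140098 + (-4700 + (-862)² + 237*(-862))/(-18 - 862)) = 1/(892975/140098 + (-4700 + 743044 - 204294)/(-880)) = 1/(892975/140098 - 1/880*534050) = 1/(892975/140098 - 4855/8) = 1/(-336515995/560392) = -560392/336515995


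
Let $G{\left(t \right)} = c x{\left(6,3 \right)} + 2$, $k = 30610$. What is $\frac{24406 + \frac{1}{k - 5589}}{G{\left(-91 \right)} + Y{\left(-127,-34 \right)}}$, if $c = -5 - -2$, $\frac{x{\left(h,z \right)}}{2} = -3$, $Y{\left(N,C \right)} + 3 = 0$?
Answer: $\frac{610662527}{425357} \approx 1435.6$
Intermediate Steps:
$Y{\left(N,C \right)} = -3$ ($Y{\left(N,C \right)} = -3 + 0 = -3$)
$x{\left(h,z \right)} = -6$ ($x{\left(h,z \right)} = 2 \left(-3\right) = -6$)
$c = -3$ ($c = -5 + 2 = -3$)
$G{\left(t \right)} = 20$ ($G{\left(t \right)} = \left(-3\right) \left(-6\right) + 2 = 18 + 2 = 20$)
$\frac{24406 + \frac{1}{k - 5589}}{G{\left(-91 \right)} + Y{\left(-127,-34 \right)}} = \frac{24406 + \frac{1}{30610 - 5589}}{20 - 3} = \frac{24406 + \frac{1}{25021}}{17} = \left(24406 + \frac{1}{25021}\right) \frac{1}{17} = \frac{610662527}{25021} \cdot \frac{1}{17} = \frac{610662527}{425357}$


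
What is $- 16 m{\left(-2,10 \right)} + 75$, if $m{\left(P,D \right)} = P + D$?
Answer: $-53$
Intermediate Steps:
$m{\left(P,D \right)} = D + P$
$- 16 m{\left(-2,10 \right)} + 75 = - 16 \left(10 - 2\right) + 75 = \left(-16\right) 8 + 75 = -128 + 75 = -53$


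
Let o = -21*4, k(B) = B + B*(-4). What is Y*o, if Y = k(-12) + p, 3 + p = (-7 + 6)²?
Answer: -2856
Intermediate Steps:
p = -2 (p = -3 + (-7 + 6)² = -3 + (-1)² = -3 + 1 = -2)
k(B) = -3*B (k(B) = B - 4*B = -3*B)
o = -84
Y = 34 (Y = -3*(-12) - 2 = 36 - 2 = 34)
Y*o = 34*(-84) = -2856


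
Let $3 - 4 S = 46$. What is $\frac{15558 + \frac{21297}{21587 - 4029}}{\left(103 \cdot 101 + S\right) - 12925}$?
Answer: $- \frac{182125774}{29646683} \approx -6.1432$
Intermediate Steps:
$S = - \frac{43}{4}$ ($S = \frac{3}{4} - \frac{23}{2} = - \frac{43}{4} \approx -10.75$)
$\frac{15558 + \frac{21297}{21587 - 4029}}{\left(103 \cdot 101 + S\right) - 12925} = \frac{15558 + \frac{21297}{21587 - 4029}}{\left(103 \cdot 101 - \frac{43}{4}\right) - 12925} = \frac{15558 + \frac{21297}{21587 - 4029}}{\left(10403 - \frac{43}{4}\right) - 12925} = \frac{15558 + \frac{21297}{17558}}{\frac{41569}{4} - 12925} = \frac{15558 + 21297 \cdot \frac{1}{17558}}{- \frac{10131}{4}} = \left(15558 + \frac{21297}{17558}\right) \left(- \frac{4}{10131}\right) = \frac{273188661}{17558} \left(- \frac{4}{10131}\right) = - \frac{182125774}{29646683}$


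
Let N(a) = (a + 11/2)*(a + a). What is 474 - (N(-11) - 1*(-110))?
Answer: 243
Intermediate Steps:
N(a) = 2*a*(11/2 + a) (N(a) = (a + 11*(½))*(2*a) = (a + 11/2)*(2*a) = (11/2 + a)*(2*a) = 2*a*(11/2 + a))
474 - (N(-11) - 1*(-110)) = 474 - (-11*(11 + 2*(-11)) - 1*(-110)) = 474 - (-11*(11 - 22) + 110) = 474 - (-11*(-11) + 110) = 474 - (121 + 110) = 474 - 1*231 = 474 - 231 = 243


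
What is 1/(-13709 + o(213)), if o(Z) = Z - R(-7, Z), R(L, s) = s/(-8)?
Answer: -8/107755 ≈ -7.4242e-5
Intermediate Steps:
R(L, s) = -s/8 (R(L, s) = s*(-1/8) = -s/8)
o(Z) = 9*Z/8 (o(Z) = Z - (-1)*Z/8 = Z + Z/8 = 9*Z/8)
1/(-13709 + o(213)) = 1/(-13709 + (9/8)*213) = 1/(-13709 + 1917/8) = 1/(-107755/8) = -8/107755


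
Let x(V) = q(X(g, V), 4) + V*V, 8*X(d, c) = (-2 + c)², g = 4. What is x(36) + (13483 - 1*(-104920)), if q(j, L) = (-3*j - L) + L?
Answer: 238531/2 ≈ 1.1927e+5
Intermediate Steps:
X(d, c) = (-2 + c)²/8
q(j, L) = -3*j (q(j, L) = (-L - 3*j) + L = -3*j)
x(V) = V² - 3*(-2 + V)²/8 (x(V) = -3*(-2 + V)²/8 + V*V = -3*(-2 + V)²/8 + V² = V² - 3*(-2 + V)²/8)
x(36) + (13483 - 1*(-104920)) = (-3/2 + (3/2)*36 + (5/8)*36²) + (13483 - 1*(-104920)) = (-3/2 + 54 + (5/8)*1296) + (13483 + 104920) = (-3/2 + 54 + 810) + 118403 = 1725/2 + 118403 = 238531/2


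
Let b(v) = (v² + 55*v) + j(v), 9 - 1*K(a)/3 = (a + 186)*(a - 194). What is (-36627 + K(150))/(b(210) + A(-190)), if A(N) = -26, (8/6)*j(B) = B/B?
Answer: 31008/222499 ≈ 0.13936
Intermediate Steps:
j(B) = ¾ (j(B) = 3*(B/B)/4 = (¾)*1 = ¾)
K(a) = 27 - 3*(-194 + a)*(186 + a) (K(a) = 27 - 3*(a + 186)*(a - 194) = 27 - 3*(186 + a)*(-194 + a) = 27 - 3*(-194 + a)*(186 + a))
b(v) = ¾ + v² + 55*v (b(v) = (v² + 55*v) + ¾ = ¾ + v² + 55*v)
(-36627 + K(150))/(b(210) + A(-190)) = (-36627 + (108279 - 3*150² + 24*150))/((¾ + 210² + 55*210) - 26) = (-36627 + (108279 - 3*22500 + 3600))/((¾ + 44100 + 11550) - 26) = (-36627 + (108279 - 67500 + 3600))/(222603/4 - 26) = (-36627 + 44379)/(222499/4) = 7752*(4/222499) = 31008/222499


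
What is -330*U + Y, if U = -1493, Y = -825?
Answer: 491865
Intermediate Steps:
-330*U + Y = -330*(-1493) - 825 = 492690 - 825 = 491865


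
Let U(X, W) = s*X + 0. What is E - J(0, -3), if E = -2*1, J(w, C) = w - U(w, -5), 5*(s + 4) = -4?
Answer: -2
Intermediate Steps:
s = -24/5 (s = -4 + (⅕)*(-4) = -4 - ⅘ = -24/5 ≈ -4.8000)
U(X, W) = -24*X/5 (U(X, W) = -24*X/5 + 0 = -24*X/5)
J(w, C) = 29*w/5 (J(w, C) = w - (-24)*w/5 = w + 24*w/5 = 29*w/5)
E = -2
E - J(0, -3) = -2 - 29*0/5 = -2 - 1*0 = -2 + 0 = -2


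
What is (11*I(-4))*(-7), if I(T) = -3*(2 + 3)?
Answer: 1155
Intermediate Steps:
I(T) = -15 (I(T) = -3*5 = -15)
(11*I(-4))*(-7) = (11*(-15))*(-7) = -165*(-7) = 1155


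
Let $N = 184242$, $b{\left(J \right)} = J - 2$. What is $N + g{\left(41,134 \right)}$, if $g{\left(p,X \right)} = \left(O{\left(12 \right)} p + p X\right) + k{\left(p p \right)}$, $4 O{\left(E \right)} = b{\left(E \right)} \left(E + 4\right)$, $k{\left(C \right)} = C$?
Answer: $193057$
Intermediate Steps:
$b{\left(J \right)} = -2 + J$ ($b{\left(J \right)} = J - 2 = -2 + J$)
$O{\left(E \right)} = \frac{\left(-2 + E\right) \left(4 + E\right)}{4}$ ($O{\left(E \right)} = \frac{\left(-2 + E\right) \left(E + 4\right)}{4} = \frac{\left(-2 + E\right) \left(4 + E\right)}{4}$)
$g{\left(p,X \right)} = p^{2} + 40 p + X p$ ($g{\left(p,X \right)} = \left(\frac{\left(-2 + 12\right) \left(4 + 12\right)}{4} p + p X\right) + p p = \left(\frac{1}{4} \cdot 10 \cdot 16 p + X p\right) + p^{2} = \left(40 p + X p\right) + p^{2} = p^{2} + 40 p + X p$)
$N + g{\left(41,134 \right)} = 184242 + 41 \left(40 + 134 + 41\right) = 184242 + 41 \cdot 215 = 184242 + 8815 = 193057$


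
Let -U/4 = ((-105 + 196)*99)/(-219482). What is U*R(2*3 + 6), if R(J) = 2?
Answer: 36036/109741 ≈ 0.32837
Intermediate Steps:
U = 18018/109741 (U = -4*(-105 + 196)*99/(-219482) = -4*91*99*(-1)/219482 = -36036*(-1)/219482 = -4*(-9009/219482) = 18018/109741 ≈ 0.16419)
U*R(2*3 + 6) = (18018/109741)*2 = 36036/109741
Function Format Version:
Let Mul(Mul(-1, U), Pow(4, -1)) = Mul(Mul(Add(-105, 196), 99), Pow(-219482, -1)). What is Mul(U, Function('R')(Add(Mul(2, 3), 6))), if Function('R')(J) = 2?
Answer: Rational(36036, 109741) ≈ 0.32837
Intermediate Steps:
U = Rational(18018, 109741) (U = Mul(-4, Mul(Mul(Add(-105, 196), 99), Pow(-219482, -1))) = Mul(-4, Mul(Mul(91, 99), Rational(-1, 219482))) = Mul(-4, Mul(9009, Rational(-1, 219482))) = Mul(-4, Rational(-9009, 219482)) = Rational(18018, 109741) ≈ 0.16419)
Mul(U, Function('R')(Add(Mul(2, 3), 6))) = Mul(Rational(18018, 109741), 2) = Rational(36036, 109741)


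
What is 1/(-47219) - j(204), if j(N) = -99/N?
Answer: 1558159/3210892 ≈ 0.48527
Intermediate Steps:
1/(-47219) - j(204) = 1/(-47219) - (-99)/204 = -1/47219 - (-99)/204 = -1/47219 - 1*(-33/68) = -1/47219 + 33/68 = 1558159/3210892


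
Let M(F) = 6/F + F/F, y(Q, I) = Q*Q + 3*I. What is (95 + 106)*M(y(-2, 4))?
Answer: 2211/8 ≈ 276.38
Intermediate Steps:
y(Q, I) = Q² + 3*I
M(F) = 1 + 6/F (M(F) = 6/F + 1 = 1 + 6/F)
(95 + 106)*M(y(-2, 4)) = (95 + 106)*((6 + ((-2)² + 3*4))/((-2)² + 3*4)) = 201*((6 + (4 + 12))/(4 + 12)) = 201*((6 + 16)/16) = 201*((1/16)*22) = 201*(11/8) = 2211/8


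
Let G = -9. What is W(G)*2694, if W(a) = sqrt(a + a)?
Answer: 8082*I*sqrt(2) ≈ 11430.0*I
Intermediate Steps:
W(a) = sqrt(2)*sqrt(a) (W(a) = sqrt(2*a) = sqrt(2)*sqrt(a))
W(G)*2694 = (sqrt(2)*sqrt(-9))*2694 = (sqrt(2)*(3*I))*2694 = (3*I*sqrt(2))*2694 = 8082*I*sqrt(2)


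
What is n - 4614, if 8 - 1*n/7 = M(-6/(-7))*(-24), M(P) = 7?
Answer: -3382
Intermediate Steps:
n = 1232 (n = 56 - 49*(-24) = 56 - 7*(-168) = 56 + 1176 = 1232)
n - 4614 = 1232 - 4614 = -3382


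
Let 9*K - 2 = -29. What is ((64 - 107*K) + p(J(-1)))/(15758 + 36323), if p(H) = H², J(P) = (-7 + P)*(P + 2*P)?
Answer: 961/52081 ≈ 0.018452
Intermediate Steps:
K = -3 (K = 2/9 + (⅑)*(-29) = 2/9 - 29/9 = -3)
J(P) = 3*P*(-7 + P) (J(P) = (-7 + P)*(3*P) = 3*P*(-7 + P))
((64 - 107*K) + p(J(-1)))/(15758 + 36323) = ((64 - 107*(-3)) + (3*(-1)*(-7 - 1))²)/(15758 + 36323) = ((64 + 321) + (3*(-1)*(-8))²)/52081 = (385 + 24²)*(1/52081) = (385 + 576)*(1/52081) = 961*(1/52081) = 961/52081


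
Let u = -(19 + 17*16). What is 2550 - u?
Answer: 2841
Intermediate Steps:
u = -291 (u = -(19 + 272) = -1*291 = -291)
2550 - u = 2550 - 1*(-291) = 2550 + 291 = 2841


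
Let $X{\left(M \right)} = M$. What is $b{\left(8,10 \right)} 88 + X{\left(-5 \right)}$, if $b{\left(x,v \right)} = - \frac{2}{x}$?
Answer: $-27$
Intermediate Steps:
$b{\left(8,10 \right)} 88 + X{\left(-5 \right)} = - \frac{2}{8} \cdot 88 - 5 = \left(-2\right) \frac{1}{8} \cdot 88 - 5 = \left(- \frac{1}{4}\right) 88 - 5 = -22 - 5 = -27$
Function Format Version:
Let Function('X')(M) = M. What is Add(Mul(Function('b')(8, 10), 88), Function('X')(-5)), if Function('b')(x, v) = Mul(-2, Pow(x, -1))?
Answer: -27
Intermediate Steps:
Add(Mul(Function('b')(8, 10), 88), Function('X')(-5)) = Add(Mul(Mul(-2, Pow(8, -1)), 88), -5) = Add(Mul(Mul(-2, Rational(1, 8)), 88), -5) = Add(Mul(Rational(-1, 4), 88), -5) = Add(-22, -5) = -27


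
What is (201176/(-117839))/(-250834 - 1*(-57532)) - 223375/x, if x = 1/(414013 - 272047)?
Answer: -361172197531151991662/11389257189 ≈ -3.1712e+10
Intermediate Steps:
x = 1/141966 ≈ 7.0439e-6
(201176/(-117839))/(-250834 - 1*(-57532)) - 223375/x = (201176/(-117839))/(-250834 - 1*(-57532)) - 223375/1/141966 = (201176*(-1/117839))/(-250834 + 57532) - 223375*141966 = -201176/117839/(-193302) - 31711655250 = -201176/117839*(-1/193302) - 31711655250 = 100588/11389257189 - 31711655250 = -361172197531151991662/11389257189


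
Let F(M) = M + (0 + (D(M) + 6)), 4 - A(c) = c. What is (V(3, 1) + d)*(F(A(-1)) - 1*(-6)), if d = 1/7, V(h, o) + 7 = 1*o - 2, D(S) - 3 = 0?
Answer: -1100/7 ≈ -157.14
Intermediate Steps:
A(c) = 4 - c
D(S) = 3 (D(S) = 3 + 0 = 3)
V(h, o) = -9 + o (V(h, o) = -7 + (1*o - 2) = -7 + (o - 2) = -7 + (-2 + o) = -9 + o)
d = ⅐ ≈ 0.14286
F(M) = 9 + M (F(M) = M + (0 + (3 + 6)) = M + (0 + 9) = M + 9 = 9 + M)
(V(3, 1) + d)*(F(A(-1)) - 1*(-6)) = ((-9 + 1) + ⅐)*((9 + (4 - 1*(-1))) - 1*(-6)) = (-8 + ⅐)*((9 + (4 + 1)) + 6) = -55*((9 + 5) + 6)/7 = -55*(14 + 6)/7 = -55/7*20 = -1100/7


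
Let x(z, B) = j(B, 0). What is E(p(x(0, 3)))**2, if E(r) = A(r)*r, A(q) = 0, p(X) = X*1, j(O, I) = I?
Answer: 0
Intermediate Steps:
x(z, B) = 0
p(X) = X
E(r) = 0 (E(r) = 0*r = 0)
E(p(x(0, 3)))**2 = 0**2 = 0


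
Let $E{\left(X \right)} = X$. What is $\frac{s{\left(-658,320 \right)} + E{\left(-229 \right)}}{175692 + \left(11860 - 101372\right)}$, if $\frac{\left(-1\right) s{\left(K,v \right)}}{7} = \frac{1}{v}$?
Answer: $- \frac{73287}{27577600} \approx -0.0026575$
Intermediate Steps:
$s{\left(K,v \right)} = - \frac{7}{v}$
$\frac{s{\left(-658,320 \right)} + E{\left(-229 \right)}}{175692 + \left(11860 - 101372\right)} = \frac{- \frac{7}{320} - 229}{175692 + \left(11860 - 101372\right)} = \frac{\left(-7\right) \frac{1}{320} - 229}{175692 - 89512} = \frac{- \frac{7}{320} - 229}{86180} = \left(- \frac{73287}{320}\right) \frac{1}{86180} = - \frac{73287}{27577600}$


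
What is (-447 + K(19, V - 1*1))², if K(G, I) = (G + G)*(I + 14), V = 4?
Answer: 39601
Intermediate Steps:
K(G, I) = 2*G*(14 + I) (K(G, I) = (2*G)*(14 + I) = 2*G*(14 + I))
(-447 + K(19, V - 1*1))² = (-447 + 2*19*(14 + (4 - 1*1)))² = (-447 + 2*19*(14 + (4 - 1)))² = (-447 + 2*19*(14 + 3))² = (-447 + 2*19*17)² = (-447 + 646)² = 199² = 39601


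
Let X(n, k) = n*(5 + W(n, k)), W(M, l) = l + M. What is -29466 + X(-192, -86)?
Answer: 22950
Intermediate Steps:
W(M, l) = M + l
X(n, k) = n*(5 + k + n) (X(n, k) = n*(5 + (n + k)) = n*(5 + (k + n)) = n*(5 + k + n))
-29466 + X(-192, -86) = -29466 - 192*(5 - 86 - 192) = -29466 - 192*(-273) = -29466 + 52416 = 22950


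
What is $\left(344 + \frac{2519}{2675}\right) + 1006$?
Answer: $\frac{3613769}{2675} \approx 1350.9$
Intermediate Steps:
$\left(344 + \frac{2519}{2675}\right) + 1006 = \frac{922719}{2675} + 1006 = \frac{3613769}{2675}$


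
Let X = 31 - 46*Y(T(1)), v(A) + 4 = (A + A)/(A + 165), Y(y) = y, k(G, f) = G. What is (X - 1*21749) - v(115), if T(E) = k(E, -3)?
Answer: -609303/28 ≈ -21761.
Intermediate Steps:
T(E) = E
v(A) = -4 + 2*A/(165 + A) (v(A) = -4 + (A + A)/(A + 165) = -4 + (2*A)/(165 + A) = -4 + 2*A/(165 + A))
X = -15 (X = 31 - 46*1 = 31 - 46 = -15)
(X - 1*21749) - v(115) = (-15 - 1*21749) - 2*(-330 - 1*115)/(165 + 115) = (-15 - 21749) - 2*(-330 - 115)/280 = -21764 - 2*(-445)/280 = -21764 - 1*(-89/28) = -21764 + 89/28 = -609303/28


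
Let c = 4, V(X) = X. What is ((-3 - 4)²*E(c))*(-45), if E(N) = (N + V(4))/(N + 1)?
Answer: -3528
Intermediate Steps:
E(N) = (4 + N)/(1 + N) (E(N) = (N + 4)/(N + 1) = (4 + N)/(1 + N))
((-3 - 4)²*E(c))*(-45) = ((-3 - 4)²*((4 + 4)/(1 + 4)))*(-45) = ((-7)²*(8/5))*(-45) = (49*((⅕)*8))*(-45) = (49*(8/5))*(-45) = (392/5)*(-45) = -3528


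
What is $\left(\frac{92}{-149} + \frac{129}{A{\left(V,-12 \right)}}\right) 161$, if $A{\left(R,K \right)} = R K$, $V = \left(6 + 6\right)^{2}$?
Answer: $- \frac{9563239}{85824} \approx -111.43$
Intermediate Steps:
$V = 144$ ($V = 12^{2} = 144$)
$A{\left(R,K \right)} = K R$
$\left(\frac{92}{-149} + \frac{129}{A{\left(V,-12 \right)}}\right) 161 = \left(\frac{92}{-149} + \frac{129}{\left(-12\right) 144}\right) 161 = \left(92 \left(- \frac{1}{149}\right) + \frac{129}{-1728}\right) 161 = \left(- \frac{92}{149} + 129 \left(- \frac{1}{1728}\right)\right) 161 = \left(- \frac{92}{149} - \frac{43}{576}\right) 161 = \left(- \frac{59399}{85824}\right) 161 = - \frac{9563239}{85824}$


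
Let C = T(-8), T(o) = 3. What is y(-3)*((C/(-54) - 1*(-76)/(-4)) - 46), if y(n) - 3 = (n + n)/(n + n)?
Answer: -2342/9 ≈ -260.22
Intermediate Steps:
C = 3
y(n) = 4 (y(n) = 3 + (n + n)/(n + n) = 3 + (2*n)/((2*n)) = 3 + (2*n)*(1/(2*n)) = 3 + 1 = 4)
y(-3)*((C/(-54) - 1*(-76)/(-4)) - 46) = 4*((3/(-54) - 1*(-76)/(-4)) - 46) = 4*((3*(-1/54) + 76*(-1/4)) - 46) = 4*((-1/18 - 19) - 46) = 4*(-343/18 - 46) = 4*(-1171/18) = -2342/9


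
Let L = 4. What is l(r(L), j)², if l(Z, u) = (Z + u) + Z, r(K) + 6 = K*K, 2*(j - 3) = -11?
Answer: 1225/4 ≈ 306.25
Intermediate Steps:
j = -5/2 (j = 3 + (½)*(-11) = 3 - 11/2 = -5/2 ≈ -2.5000)
r(K) = -6 + K² (r(K) = -6 + K*K = -6 + K²)
l(Z, u) = u + 2*Z
l(r(L), j)² = (-5/2 + 2*(-6 + 4²))² = (-5/2 + 2*(-6 + 16))² = (-5/2 + 2*10)² = (-5/2 + 20)² = (35/2)² = 1225/4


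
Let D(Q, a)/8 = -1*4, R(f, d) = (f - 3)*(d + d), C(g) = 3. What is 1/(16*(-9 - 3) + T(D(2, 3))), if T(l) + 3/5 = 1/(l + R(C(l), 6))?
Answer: -160/30821 ≈ -0.0051913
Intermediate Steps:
R(f, d) = 2*d*(-3 + f) (R(f, d) = (-3 + f)*(2*d) = 2*d*(-3 + f))
D(Q, a) = -32 (D(Q, a) = 8*(-1*4) = 8*(-4) = -32)
T(l) = -3/5 + 1/l (T(l) = -3/5 + 1/(l + 2*6*(-3 + 3)) = -3/5 + 1/(l + 2*6*0) = -3/5 + 1/(l + 0) = -3/5 + 1/l)
1/(16*(-9 - 3) + T(D(2, 3))) = 1/(16*(-9 - 3) + (-3/5 + 1/(-32))) = 1/(16*(-12) + (-3/5 - 1/32)) = 1/(-192 - 101/160) = 1/(-30821/160) = -160/30821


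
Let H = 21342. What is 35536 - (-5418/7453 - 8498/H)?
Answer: 2826301784443/79530963 ≈ 35537.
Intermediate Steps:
35536 - (-5418/7453 - 8498/H) = 35536 - (-5418/7453 - 8498/21342) = 35536 - (-5418*1/7453 - 8498*1/21342) = 35536 - (-5418/7453 - 4249/10671) = 35536 - 1*(-89483275/79530963) = 35536 + 89483275/79530963 = 2826301784443/79530963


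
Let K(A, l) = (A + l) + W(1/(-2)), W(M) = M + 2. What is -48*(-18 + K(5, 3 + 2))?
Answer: 312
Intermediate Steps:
W(M) = 2 + M
K(A, l) = 3/2 + A + l (K(A, l) = (A + l) + (2 + 1/(-2)) = (A + l) + (2 - ½) = (A + l) + 3/2 = 3/2 + A + l)
-48*(-18 + K(5, 3 + 2)) = -48*(-18 + (3/2 + 5 + (3 + 2))) = -48*(-18 + (3/2 + 5 + 5)) = -48*(-18 + 23/2) = -48*(-13/2) = 312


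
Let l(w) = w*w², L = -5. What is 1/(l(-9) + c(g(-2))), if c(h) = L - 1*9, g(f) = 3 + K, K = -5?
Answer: -1/743 ≈ -0.0013459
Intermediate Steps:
g(f) = -2 (g(f) = 3 - 5 = -2)
l(w) = w³
c(h) = -14 (c(h) = -5 - 1*9 = -5 - 9 = -14)
1/(l(-9) + c(g(-2))) = 1/((-9)³ - 14) = 1/(-729 - 14) = 1/(-743) = -1/743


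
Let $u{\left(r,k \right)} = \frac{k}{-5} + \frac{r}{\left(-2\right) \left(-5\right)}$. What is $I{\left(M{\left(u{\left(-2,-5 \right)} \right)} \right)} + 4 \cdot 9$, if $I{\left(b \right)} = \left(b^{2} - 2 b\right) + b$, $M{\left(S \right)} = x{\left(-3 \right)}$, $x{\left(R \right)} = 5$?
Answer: $56$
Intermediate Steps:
$u{\left(r,k \right)} = - \frac{k}{5} + \frac{r}{10}$ ($u{\left(r,k \right)} = k \left(- \frac{1}{5}\right) + \frac{r}{10} = - \frac{k}{5} + r \frac{1}{10} = - \frac{k}{5} + \frac{r}{10}$)
$M{\left(S \right)} = 5$
$I{\left(b \right)} = b^{2} - b$
$I{\left(M{\left(u{\left(-2,-5 \right)} \right)} \right)} + 4 \cdot 9 = 5 \left(-1 + 5\right) + 4 \cdot 9 = 5 \cdot 4 + 36 = 20 + 36 = 56$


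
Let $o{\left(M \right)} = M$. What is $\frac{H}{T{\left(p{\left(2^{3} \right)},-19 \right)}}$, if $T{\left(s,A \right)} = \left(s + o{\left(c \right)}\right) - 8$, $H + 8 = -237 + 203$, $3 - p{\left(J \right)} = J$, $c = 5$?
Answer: $\frac{21}{4} \approx 5.25$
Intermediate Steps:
$p{\left(J \right)} = 3 - J$
$H = -42$ ($H = -8 + \left(-237 + 203\right) = -8 - 34 = -42$)
$T{\left(s,A \right)} = -3 + s$ ($T{\left(s,A \right)} = \left(s + 5\right) - 8 = \left(5 + s\right) - 8 = -3 + s$)
$\frac{H}{T{\left(p{\left(2^{3} \right)},-19 \right)}} = - \frac{42}{-3 + \left(3 - 2^{3}\right)} = - \frac{42}{-3 + \left(3 - 8\right)} = - \frac{42}{-3 - 5} = - \frac{42}{-8} = \left(-42\right) \left(- \frac{1}{8}\right) = \frac{21}{4}$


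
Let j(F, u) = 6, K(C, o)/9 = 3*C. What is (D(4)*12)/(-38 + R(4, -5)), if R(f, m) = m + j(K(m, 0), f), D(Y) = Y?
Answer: -48/37 ≈ -1.2973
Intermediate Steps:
K(C, o) = 27*C (K(C, o) = 9*(3*C) = 27*C)
R(f, m) = 6 + m (R(f, m) = m + 6 = 6 + m)
(D(4)*12)/(-38 + R(4, -5)) = (4*12)/(-38 + (6 - 5)) = 48/(-38 + 1) = 48/(-37) = 48*(-1/37) = -48/37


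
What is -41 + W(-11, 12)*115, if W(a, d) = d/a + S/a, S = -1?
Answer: -156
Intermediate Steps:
W(a, d) = -1/a + d/a (W(a, d) = d/a - 1/a = -1/a + d/a)
-41 + W(-11, 12)*115 = -41 + ((-1 + 12)/(-11))*115 = -41 - 1/11*11*115 = -41 - 1*115 = -41 - 115 = -156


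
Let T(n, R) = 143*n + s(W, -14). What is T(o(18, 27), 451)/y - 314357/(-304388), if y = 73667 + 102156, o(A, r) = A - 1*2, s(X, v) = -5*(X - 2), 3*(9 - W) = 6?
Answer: 55960020855/53518411324 ≈ 1.0456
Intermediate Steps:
W = 7 (W = 9 - ⅓*6 = 9 - 2 = 7)
s(X, v) = 10 - 5*X (s(X, v) = -5*(-2 + X) = 10 - 5*X)
o(A, r) = -2 + A (o(A, r) = A - 2 = -2 + A)
T(n, R) = -25 + 143*n (T(n, R) = 143*n + (10 - 5*7) = 143*n + (10 - 35) = 143*n - 25 = -25 + 143*n)
y = 175823
T(o(18, 27), 451)/y - 314357/(-304388) = (-25 + 143*(-2 + 18))/175823 - 314357/(-304388) = (-25 + 143*16)*(1/175823) - 314357*(-1/304388) = (-25 + 2288)*(1/175823) + 314357/304388 = 2263*(1/175823) + 314357/304388 = 2263/175823 + 314357/304388 = 55960020855/53518411324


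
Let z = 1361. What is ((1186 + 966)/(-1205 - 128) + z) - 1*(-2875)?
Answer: 5644436/1333 ≈ 4234.4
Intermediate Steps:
((1186 + 966)/(-1205 - 128) + z) - 1*(-2875) = ((1186 + 966)/(-1205 - 128) + 1361) - 1*(-2875) = (2152/(-1333) + 1361) + 2875 = (2152*(-1/1333) + 1361) + 2875 = (-2152/1333 + 1361) + 2875 = 1812061/1333 + 2875 = 5644436/1333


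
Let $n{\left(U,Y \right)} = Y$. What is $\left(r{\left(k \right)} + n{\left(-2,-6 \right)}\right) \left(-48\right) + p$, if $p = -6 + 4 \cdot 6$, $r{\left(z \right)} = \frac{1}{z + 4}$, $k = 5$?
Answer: $\frac{902}{3} \approx 300.67$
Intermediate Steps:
$r{\left(z \right)} = \frac{1}{4 + z}$
$p = 18$ ($p = -6 + 24 = 18$)
$\left(r{\left(k \right)} + n{\left(-2,-6 \right)}\right) \left(-48\right) + p = \left(\frac{1}{4 + 5} - 6\right) \left(-48\right) + 18 = \left(\frac{1}{9} - 6\right) \left(-48\right) + 18 = \left(- \frac{53}{9}\right) \left(-48\right) + 18 = \frac{848}{3} + 18 = \frac{902}{3}$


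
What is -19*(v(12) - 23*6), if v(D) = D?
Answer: 2394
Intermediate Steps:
-19*(v(12) - 23*6) = -19*(12 - 23*6) = -19*(12 - 138) = -19*(-126) = 2394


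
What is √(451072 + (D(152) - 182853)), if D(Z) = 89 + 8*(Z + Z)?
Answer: 2*√67685 ≈ 520.33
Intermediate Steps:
D(Z) = 89 + 16*Z (D(Z) = 89 + 8*(2*Z) = 89 + 16*Z)
√(451072 + (D(152) - 182853)) = √(451072 + ((89 + 16*152) - 182853)) = √(451072 + ((89 + 2432) - 182853)) = √(451072 + (2521 - 182853)) = √(451072 - 180332) = √270740 = 2*√67685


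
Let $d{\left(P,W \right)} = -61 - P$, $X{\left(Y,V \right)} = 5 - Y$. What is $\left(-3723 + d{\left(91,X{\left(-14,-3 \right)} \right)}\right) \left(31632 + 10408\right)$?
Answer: $-162905000$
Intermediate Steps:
$\left(-3723 + d{\left(91,X{\left(-14,-3 \right)} \right)}\right) \left(31632 + 10408\right) = \left(-3723 - 152\right) \left(31632 + 10408\right) = \left(-3723 - 152\right) 42040 = \left(-3875\right) 42040 = -162905000$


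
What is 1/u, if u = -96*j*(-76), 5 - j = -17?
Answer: 1/160512 ≈ 6.2301e-6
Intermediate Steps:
j = 22 (j = 5 - 1*(-17) = 5 + 17 = 22)
u = 160512 (u = -96*22*(-76) = -2112*(-76) = 160512)
1/u = 1/160512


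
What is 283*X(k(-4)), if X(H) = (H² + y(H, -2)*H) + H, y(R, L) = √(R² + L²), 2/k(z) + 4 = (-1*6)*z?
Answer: 3113/100 + 283*√401/100 ≈ 87.801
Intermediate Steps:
k(z) = 2/(-4 - 6*z) (k(z) = 2/(-4 + (-1*6)*z) = 2/(-4 - 6*z))
y(R, L) = √(L² + R²)
X(H) = H + H² + H*√(4 + H²) (X(H) = (H² + √((-2)² + H²)*H) + H = (H² + √(4 + H²)*H) + H = (H² + H*√(4 + H²)) + H = H + H² + H*√(4 + H²))
283*X(k(-4)) = 283*((-1/(2 + 3*(-4)))*(1 - 1/(2 + 3*(-4)) + √(4 + (-1/(2 + 3*(-4)))²))) = 283*((-1/(2 - 12))*(1 - 1/(2 - 12) + √(4 + (-1/(2 - 12))²))) = 283*((-1/(-10))*(1 - 1/(-10) + √(4 + (-1/(-10))²))) = 283*((-1*(-⅒))*(1 - 1*(-⅒) + √(4 + (-1*(-⅒))²))) = 283*((1 + ⅒ + √(4 + (⅒)²))/10) = 283*((1 + ⅒ + √(4 + 1/100))/10) = 283*((1 + ⅒ + √(401/100))/10) = 283*((1 + ⅒ + √401/10)/10) = 283*((11/10 + √401/10)/10) = 283*(11/100 + √401/100) = 3113/100 + 283*√401/100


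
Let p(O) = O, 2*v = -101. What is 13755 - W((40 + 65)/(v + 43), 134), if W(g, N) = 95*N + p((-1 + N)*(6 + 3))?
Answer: -172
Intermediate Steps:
v = -101/2 (v = (1/2)*(-101) = -101/2 ≈ -50.500)
W(g, N) = -9 + 104*N (W(g, N) = 95*N + (-1 + N)*(6 + 3) = 95*N + (-1 + N)*9 = 95*N + (-9 + 9*N) = -9 + 104*N)
13755 - W((40 + 65)/(v + 43), 134) = 13755 - (-9 + 104*134) = 13755 - (-9 + 13936) = 13755 - 1*13927 = 13755 - 13927 = -172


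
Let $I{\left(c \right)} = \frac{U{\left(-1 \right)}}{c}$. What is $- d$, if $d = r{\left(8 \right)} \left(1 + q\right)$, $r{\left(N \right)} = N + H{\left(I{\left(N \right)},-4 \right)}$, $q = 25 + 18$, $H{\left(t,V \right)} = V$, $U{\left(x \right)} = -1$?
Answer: $-176$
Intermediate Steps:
$I{\left(c \right)} = - \frac{1}{c}$
$q = 43$
$r{\left(N \right)} = -4 + N$ ($r{\left(N \right)} = N - 4 = -4 + N$)
$d = 176$ ($d = \left(-4 + 8\right) \left(1 + 43\right) = 4 \cdot 44 = 176$)
$- d = \left(-1\right) 176 = -176$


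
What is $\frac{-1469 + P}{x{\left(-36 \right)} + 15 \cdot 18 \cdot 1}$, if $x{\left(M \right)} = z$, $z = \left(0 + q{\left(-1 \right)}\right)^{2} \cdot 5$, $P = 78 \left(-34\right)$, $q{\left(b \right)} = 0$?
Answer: $- \frac{4121}{270} \approx -15.263$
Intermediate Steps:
$P = -2652$
$z = 0$ ($z = \left(0 + 0\right)^{2} \cdot 5 = 0^{2} \cdot 5 = 0 \cdot 5 = 0$)
$x{\left(M \right)} = 0$
$\frac{-1469 + P}{x{\left(-36 \right)} + 15 \cdot 18 \cdot 1} = \frac{-1469 - 2652}{0 + 15 \cdot 18 \cdot 1} = - \frac{4121}{0 + 270 \cdot 1} = - \frac{4121}{0 + 270} = - \frac{4121}{270}$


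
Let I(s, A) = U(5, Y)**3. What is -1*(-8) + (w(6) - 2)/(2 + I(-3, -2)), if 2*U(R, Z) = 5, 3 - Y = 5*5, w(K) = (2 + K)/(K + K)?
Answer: 3352/423 ≈ 7.9243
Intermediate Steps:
w(K) = (2 + K)/(2*K) (w(K) = (2 + K)/((2*K)) = (2 + K)*(1/(2*K)) = (2 + K)/(2*K))
Y = -22 (Y = 3 - 5*5 = 3 - 1*25 = 3 - 25 = -22)
U(R, Z) = 5/2 (U(R, Z) = (1/2)*5 = 5/2)
I(s, A) = 125/8 (I(s, A) = (5/2)**3 = 125/8)
-1*(-8) + (w(6) - 2)/(2 + I(-3, -2)) = -1*(-8) + ((1/2)*(2 + 6)/6 - 2)/(2 + 125/8) = 8 + ((1/2)*(1/6)*8 - 2)/(141/8) = 8 + (2/3 - 2)*(8/141) = 8 - 4/3*8/141 = 8 - 32/423 = 3352/423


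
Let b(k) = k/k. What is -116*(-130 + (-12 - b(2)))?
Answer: 16588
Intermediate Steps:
b(k) = 1
-116*(-130 + (-12 - b(2))) = -116*(-130 + (-12 - 1*1)) = -116*(-130 + (-12 - 1)) = -116*(-130 - 13) = -116*(-143) = 16588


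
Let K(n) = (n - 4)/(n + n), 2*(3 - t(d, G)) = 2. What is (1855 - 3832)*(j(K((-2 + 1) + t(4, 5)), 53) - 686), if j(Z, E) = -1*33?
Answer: 1421463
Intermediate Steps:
t(d, G) = 2 (t(d, G) = 3 - ½*2 = 3 - 1 = 2)
K(n) = (-4 + n)/(2*n) (K(n) = (-4 + n)/((2*n)) = (-4 + n)*(1/(2*n)) = (-4 + n)/(2*n))
j(Z, E) = -33
(1855 - 3832)*(j(K((-2 + 1) + t(4, 5)), 53) - 686) = (1855 - 3832)*(-33 - 686) = -1977*(-719) = 1421463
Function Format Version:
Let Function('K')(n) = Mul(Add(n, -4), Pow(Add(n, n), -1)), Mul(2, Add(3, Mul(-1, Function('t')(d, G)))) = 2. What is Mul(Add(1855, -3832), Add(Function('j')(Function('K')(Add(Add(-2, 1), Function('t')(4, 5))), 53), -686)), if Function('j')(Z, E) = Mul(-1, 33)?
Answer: 1421463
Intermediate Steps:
Function('t')(d, G) = 2 (Function('t')(d, G) = Add(3, Mul(Rational(-1, 2), 2)) = Add(3, -1) = 2)
Function('K')(n) = Mul(Rational(1, 2), Pow(n, -1), Add(-4, n)) (Function('K')(n) = Mul(Add(-4, n), Pow(Mul(2, n), -1)) = Mul(Add(-4, n), Mul(Rational(1, 2), Pow(n, -1))) = Mul(Rational(1, 2), Pow(n, -1), Add(-4, n)))
Function('j')(Z, E) = -33
Mul(Add(1855, -3832), Add(Function('j')(Function('K')(Add(Add(-2, 1), Function('t')(4, 5))), 53), -686)) = Mul(Add(1855, -3832), Add(-33, -686)) = Mul(-1977, -719) = 1421463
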